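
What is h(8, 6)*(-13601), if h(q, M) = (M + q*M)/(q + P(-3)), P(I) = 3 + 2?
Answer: -734454/13 ≈ -56496.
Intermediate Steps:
P(I) = 5
h(q, M) = (M + M*q)/(5 + q) (h(q, M) = (M + q*M)/(q + 5) = (M + M*q)/(5 + q))
h(8, 6)*(-13601) = (6*(1 + 8)/(5 + 8))*(-13601) = (6*9/13)*(-13601) = (6*(1/13)*9)*(-13601) = (54/13)*(-13601) = -734454/13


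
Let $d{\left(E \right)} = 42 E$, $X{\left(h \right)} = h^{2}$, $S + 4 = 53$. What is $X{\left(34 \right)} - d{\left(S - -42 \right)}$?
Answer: $-2666$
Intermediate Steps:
$S = 49$ ($S = -4 + 53 = 49$)
$X{\left(34 \right)} - d{\left(S - -42 \right)} = 34^{2} - 42 \left(49 - -42\right) = 1156 - 42 \left(49 + 42\right) = 1156 - 42 \cdot 91 = 1156 - 3822 = -2666$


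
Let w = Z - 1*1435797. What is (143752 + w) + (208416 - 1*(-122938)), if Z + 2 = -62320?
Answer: -1023013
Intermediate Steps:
Z = -62322 (Z = -2 - 62320 = -62322)
w = -1498119 (w = -62322 - 1*1435797 = -62322 - 1435797 = -1498119)
(143752 + w) + (208416 - 1*(-122938)) = (143752 - 1498119) + (208416 - 1*(-122938)) = -1354367 + (208416 + 122938) = -1354367 + 331354 = -1023013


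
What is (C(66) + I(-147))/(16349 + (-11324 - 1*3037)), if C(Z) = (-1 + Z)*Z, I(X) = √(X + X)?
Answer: 2145/994 + I*√6/284 ≈ 2.1579 + 0.008625*I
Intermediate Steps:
I(X) = √2*√X (I(X) = √(2*X) = √2*√X)
C(Z) = Z*(-1 + Z)
(C(66) + I(-147))/(16349 + (-11324 - 1*3037)) = (66*(-1 + 66) + √2*√(-147))/(16349 + (-11324 - 1*3037)) = (66*65 + √2*(7*I*√3))/(16349 + (-11324 - 3037)) = (4290 + 7*I*√6)/(16349 - 14361) = (4290 + 7*I*√6)/1988 = (4290 + 7*I*√6)*(1/1988) = 2145/994 + I*√6/284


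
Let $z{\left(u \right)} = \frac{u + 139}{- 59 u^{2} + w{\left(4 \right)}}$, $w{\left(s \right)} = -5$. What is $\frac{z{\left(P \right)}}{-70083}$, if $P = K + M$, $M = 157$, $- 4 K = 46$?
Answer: $\frac{1138}{350148614517} \approx 3.25 \cdot 10^{-9}$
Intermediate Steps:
$K = - \frac{23}{2}$ ($K = \left(- \frac{1}{4}\right) 46 = - \frac{23}{2} \approx -11.5$)
$P = \frac{291}{2}$ ($P = - \frac{23}{2} + 157 = \frac{291}{2} \approx 145.5$)
$z{\left(u \right)} = \frac{139 + u}{-5 - 59 u^{2}}$ ($z{\left(u \right)} = \frac{u + 139}{- 59 u^{2} - 5} = \frac{139 + u}{-5 - 59 u^{2}}$)
$\frac{z{\left(P \right)}}{-70083} = \frac{\frac{1}{5 + 59 \left(\frac{291}{2}\right)^{2}} \left(-139 - \frac{291}{2}\right)}{-70083} = \frac{-139 - \frac{291}{2}}{5 + 59 \cdot \frac{84681}{4}} \left(- \frac{1}{70083}\right) = \frac{1}{5 + \frac{4996179}{4}} \left(- \frac{569}{2}\right) \left(- \frac{1}{70083}\right) = \frac{1}{\frac{4996199}{4}} \left(- \frac{569}{2}\right) \left(- \frac{1}{70083}\right) = \frac{4}{4996199} \left(- \frac{569}{2}\right) \left(- \frac{1}{70083}\right) = \left(- \frac{1138}{4996199}\right) \left(- \frac{1}{70083}\right) = \frac{1138}{350148614517}$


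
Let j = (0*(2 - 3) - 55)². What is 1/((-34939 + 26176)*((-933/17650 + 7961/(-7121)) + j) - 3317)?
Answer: -125685650/3330812011901491 ≈ -3.7734e-8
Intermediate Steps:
j = 3025 (j = (0*(-1) - 55)² = (0 - 55)² = (-55)² = 3025)
1/((-34939 + 26176)*((-933/17650 + 7961/(-7121)) + j) - 3317) = 1/((-34939 + 26176)*((-933/17650 + 7961/(-7121)) + 3025) - 3317) = 1/(-8763*((-933*1/17650 + 7961*(-1/7121)) + 3025) - 3317) = 1/(-8763*((-933/17650 - 7961/7121) + 3025) - 3317) = 1/(-8763*(-147155543/125685650 + 3025) - 3317) = 1/(-8763*380051935707/125685650 - 3317) = 1/(-3330395112600441/125685650 - 3317) = 1/(-3330812011901491/125685650) = -125685650/3330812011901491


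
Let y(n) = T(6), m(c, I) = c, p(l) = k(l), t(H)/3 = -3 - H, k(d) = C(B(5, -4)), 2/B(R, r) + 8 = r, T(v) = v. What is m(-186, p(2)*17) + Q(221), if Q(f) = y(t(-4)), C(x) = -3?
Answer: -180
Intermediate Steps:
B(R, r) = 2/(-8 + r)
k(d) = -3
t(H) = -9 - 3*H (t(H) = 3*(-3 - H) = -9 - 3*H)
p(l) = -3
y(n) = 6
Q(f) = 6
m(-186, p(2)*17) + Q(221) = -186 + 6 = -180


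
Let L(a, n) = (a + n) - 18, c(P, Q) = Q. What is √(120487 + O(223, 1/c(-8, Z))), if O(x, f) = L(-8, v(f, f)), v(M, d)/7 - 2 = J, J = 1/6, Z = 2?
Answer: √4337142/6 ≈ 347.10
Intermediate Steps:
J = ⅙ (J = 1*(⅙) = ⅙ ≈ 0.16667)
v(M, d) = 91/6 (v(M, d) = 14 + 7*(⅙) = 14 + 7/6 = 91/6)
L(a, n) = -18 + a + n
O(x, f) = -65/6 (O(x, f) = -18 - 8 + 91/6 = -65/6)
√(120487 + O(223, 1/c(-8, Z))) = √(120487 - 65/6) = √(722857/6) = √4337142/6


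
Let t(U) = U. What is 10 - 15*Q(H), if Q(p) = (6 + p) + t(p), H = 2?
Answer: -140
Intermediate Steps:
Q(p) = 6 + 2*p (Q(p) = (6 + p) + p = 6 + 2*p)
10 - 15*Q(H) = 10 - 15*(6 + 2*2) = 10 - 15*(6 + 4) = 10 - 15*10 = 10 - 150 = -140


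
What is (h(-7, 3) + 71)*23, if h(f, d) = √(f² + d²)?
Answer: 1633 + 23*√58 ≈ 1808.2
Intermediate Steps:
h(f, d) = √(d² + f²)
(h(-7, 3) + 71)*23 = (√(3² + (-7)²) + 71)*23 = (√(9 + 49) + 71)*23 = (√58 + 71)*23 = (71 + √58)*23 = 1633 + 23*√58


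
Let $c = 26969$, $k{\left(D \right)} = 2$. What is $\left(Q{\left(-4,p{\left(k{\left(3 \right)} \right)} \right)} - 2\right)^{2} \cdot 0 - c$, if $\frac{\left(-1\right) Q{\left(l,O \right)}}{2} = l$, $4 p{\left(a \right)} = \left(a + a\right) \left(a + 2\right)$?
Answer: $-26969$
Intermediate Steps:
$p{\left(a \right)} = \frac{a \left(2 + a\right)}{2}$ ($p{\left(a \right)} = \frac{\left(a + a\right) \left(a + 2\right)}{4} = \frac{2 a \left(2 + a\right)}{4} = \frac{a \left(2 + a\right)}{2}$)
$Q{\left(l,O \right)} = - 2 l$
$\left(Q{\left(-4,p{\left(k{\left(3 \right)} \right)} \right)} - 2\right)^{2} \cdot 0 - c = \left(\left(-2\right) \left(-4\right) - 2\right)^{2} \cdot 0 - 26969 = \left(8 - 2\right)^{2} \cdot 0 - 26969 = 6^{2} \cdot 0 - 26969 = 36 \cdot 0 - 26969 = 0 - 26969 = -26969$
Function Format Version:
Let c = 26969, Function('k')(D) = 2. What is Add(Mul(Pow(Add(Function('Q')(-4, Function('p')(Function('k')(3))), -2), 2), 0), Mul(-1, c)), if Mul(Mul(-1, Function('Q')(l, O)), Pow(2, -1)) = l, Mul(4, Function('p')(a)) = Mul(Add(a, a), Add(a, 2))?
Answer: -26969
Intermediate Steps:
Function('p')(a) = Mul(Rational(1, 2), a, Add(2, a)) (Function('p')(a) = Mul(Rational(1, 4), Mul(Add(a, a), Add(a, 2))) = Mul(Rational(1, 4), Mul(Mul(2, a), Add(2, a))) = Mul(Rational(1, 4), Mul(2, a, Add(2, a))) = Mul(Rational(1, 2), a, Add(2, a)))
Function('Q')(l, O) = Mul(-2, l)
Add(Mul(Pow(Add(Function('Q')(-4, Function('p')(Function('k')(3))), -2), 2), 0), Mul(-1, c)) = Add(Mul(Pow(Add(Mul(-2, -4), -2), 2), 0), Mul(-1, 26969)) = Add(Mul(Pow(Add(8, -2), 2), 0), -26969) = Add(Mul(Pow(6, 2), 0), -26969) = Add(Mul(36, 0), -26969) = Add(0, -26969) = -26969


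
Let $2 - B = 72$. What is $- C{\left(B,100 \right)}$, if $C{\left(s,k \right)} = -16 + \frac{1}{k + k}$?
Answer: $\frac{3199}{200} \approx 15.995$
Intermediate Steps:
$B = -70$ ($B = 2 - 72 = -70$)
$C{\left(s,k \right)} = -16 + \frac{1}{2 k}$
$- C{\left(B,100 \right)} = - (-16 + \frac{1}{2 \cdot 100}) = - (-16 + \frac{1}{2} \cdot \frac{1}{100}) = - (-16 + \frac{1}{200}) = \left(-1\right) \left(- \frac{3199}{200}\right) = \frac{3199}{200}$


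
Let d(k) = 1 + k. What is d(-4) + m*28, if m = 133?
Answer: 3721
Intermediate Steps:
d(-4) + m*28 = (1 - 4) + 133*28 = -3 + 3724 = 3721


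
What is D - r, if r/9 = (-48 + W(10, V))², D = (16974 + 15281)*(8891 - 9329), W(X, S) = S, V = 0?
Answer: -14148426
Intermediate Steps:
D = -14127690 (D = 32255*(-438) = -14127690)
r = 20736 (r = 9*(-48 + 0)² = 9*(-48)² = 9*2304 = 20736)
D - r = -14127690 - 1*20736 = -14127690 - 20736 = -14148426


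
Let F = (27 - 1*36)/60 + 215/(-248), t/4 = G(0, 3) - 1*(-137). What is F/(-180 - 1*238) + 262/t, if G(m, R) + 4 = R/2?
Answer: 68239129/139428080 ≈ 0.48942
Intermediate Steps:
G(m, R) = -4 + R/2
t = 538 (t = 4*((-4 + (½)*3) - 1*(-137)) = 4*((-4 + 3/2) + 137) = 4*(-5/2 + 137) = 4*(269/2) = 538)
F = -1261/1240 (F = (27 - 36)*(1/60) + 215*(-1/248) = -9*1/60 - 215/248 = -3/20 - 215/248 = -1261/1240 ≈ -1.0169)
F/(-180 - 1*238) + 262/t = -1261/(1240*(-180 - 1*238)) + 262/538 = -1261/(1240*(-180 - 238)) + 262*(1/538) = -1261/1240/(-418) + 131/269 = -1261/1240*(-1/418) + 131/269 = 1261/518320 + 131/269 = 68239129/139428080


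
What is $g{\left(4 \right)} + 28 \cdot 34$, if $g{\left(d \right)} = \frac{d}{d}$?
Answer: $953$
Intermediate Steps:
$g{\left(d \right)} = 1$
$g{\left(4 \right)} + 28 \cdot 34 = 1 + 28 \cdot 34 = 1 + 952 = 953$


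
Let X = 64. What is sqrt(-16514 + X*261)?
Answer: sqrt(190) ≈ 13.784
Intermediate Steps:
sqrt(-16514 + X*261) = sqrt(-16514 + 64*261) = sqrt(-16514 + 16704) = sqrt(190)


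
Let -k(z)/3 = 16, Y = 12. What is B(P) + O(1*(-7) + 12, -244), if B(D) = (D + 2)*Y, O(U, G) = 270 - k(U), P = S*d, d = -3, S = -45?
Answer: 1962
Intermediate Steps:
k(z) = -48 (k(z) = -3*16 = -48)
P = 135 (P = -45*(-3) = 135)
O(U, G) = 318 (O(U, G) = 270 - 1*(-48) = 270 + 48 = 318)
B(D) = 24 + 12*D (B(D) = (D + 2)*12 = (2 + D)*12 = 24 + 12*D)
B(P) + O(1*(-7) + 12, -244) = (24 + 12*135) + 318 = (24 + 1620) + 318 = 1644 + 318 = 1962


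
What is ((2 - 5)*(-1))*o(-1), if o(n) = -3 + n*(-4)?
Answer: 3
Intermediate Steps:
o(n) = -3 - 4*n
((2 - 5)*(-1))*o(-1) = ((2 - 5)*(-1))*(-3 - 4*(-1)) = (-3*(-1))*(-3 + 4) = 3*1 = 3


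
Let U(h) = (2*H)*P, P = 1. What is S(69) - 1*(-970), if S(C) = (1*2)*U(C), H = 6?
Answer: 994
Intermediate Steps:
U(h) = 12 (U(h) = (2*6)*1 = 12*1 = 12)
S(C) = 24 (S(C) = (1*2)*12 = 2*12 = 24)
S(69) - 1*(-970) = 24 - 1*(-970) = 24 + 970 = 994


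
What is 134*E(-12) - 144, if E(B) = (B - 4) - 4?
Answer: -2824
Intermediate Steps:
E(B) = -8 + B (E(B) = (-4 + B) - 4 = -8 + B)
134*E(-12) - 144 = 134*(-8 - 12) - 144 = 134*(-20) - 144 = -2680 - 144 = -2824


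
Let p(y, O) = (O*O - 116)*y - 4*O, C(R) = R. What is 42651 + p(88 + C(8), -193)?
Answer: 3608191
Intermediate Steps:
p(y, O) = -4*O + y*(-116 + O²) (p(y, O) = (O² - 116)*y - 4*O = (-116 + O²)*y - 4*O = y*(-116 + O²) - 4*O = -4*O + y*(-116 + O²))
42651 + p(88 + C(8), -193) = 42651 + (-116*(88 + 8) - 4*(-193) + (88 + 8)*(-193)²) = 42651 + (-116*96 + 772 + 96*37249) = 42651 + (-11136 + 772 + 3575904) = 42651 + 3565540 = 3608191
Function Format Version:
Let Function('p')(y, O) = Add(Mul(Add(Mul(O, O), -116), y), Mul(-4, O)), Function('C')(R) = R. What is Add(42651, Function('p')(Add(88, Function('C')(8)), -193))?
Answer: 3608191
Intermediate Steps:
Function('p')(y, O) = Add(Mul(-4, O), Mul(y, Add(-116, Pow(O, 2)))) (Function('p')(y, O) = Add(Mul(Add(Pow(O, 2), -116), y), Mul(-4, O)) = Add(Mul(Add(-116, Pow(O, 2)), y), Mul(-4, O)) = Add(Mul(y, Add(-116, Pow(O, 2))), Mul(-4, O)) = Add(Mul(-4, O), Mul(y, Add(-116, Pow(O, 2)))))
Add(42651, Function('p')(Add(88, Function('C')(8)), -193)) = Add(42651, Add(Mul(-116, Add(88, 8)), Mul(-4, -193), Mul(Add(88, 8), Pow(-193, 2)))) = Add(42651, Add(Mul(-116, 96), 772, Mul(96, 37249))) = Add(42651, Add(-11136, 772, 3575904)) = Add(42651, 3565540) = 3608191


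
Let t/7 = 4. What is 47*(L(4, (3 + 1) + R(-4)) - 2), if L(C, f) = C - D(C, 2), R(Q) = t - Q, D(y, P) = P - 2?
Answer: 94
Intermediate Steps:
D(y, P) = -2 + P
t = 28 (t = 7*4 = 28)
R(Q) = 28 - Q
L(C, f) = C (L(C, f) = C - (-2 + 2) = C - 1*0 = C + 0 = C)
47*(L(4, (3 + 1) + R(-4)) - 2) = 47*(4 - 2) = 47*2 = 94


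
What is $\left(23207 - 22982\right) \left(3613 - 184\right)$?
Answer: $771525$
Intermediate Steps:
$\left(23207 - 22982\right) \left(3613 - 184\right) = 225 \left(3613 - 184\right) = 225 \cdot 3429 = 771525$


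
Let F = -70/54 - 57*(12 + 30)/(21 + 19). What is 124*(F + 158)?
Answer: 1621331/135 ≈ 12010.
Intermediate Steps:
F = -33019/540 (F = -70*1/54 - 57/(40/42) = -35/27 - 57/(40*(1/42)) = -35/27 - 57/20/21 = -35/27 - 57*21/20 = -35/27 - 1197/20 = -33019/540 ≈ -61.146)
124*(F + 158) = 124*(-33019/540 + 158) = 124*(52301/540) = 1621331/135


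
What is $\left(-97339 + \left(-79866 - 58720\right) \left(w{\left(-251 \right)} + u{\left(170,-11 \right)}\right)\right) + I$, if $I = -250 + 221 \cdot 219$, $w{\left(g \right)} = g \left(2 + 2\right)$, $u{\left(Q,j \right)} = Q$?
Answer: $115531534$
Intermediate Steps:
$w{\left(g \right)} = 4 g$ ($w{\left(g \right)} = g 4 = 4 g$)
$I = 48149$ ($I = -250 + 48399 = 48149$)
$\left(-97339 + \left(-79866 - 58720\right) \left(w{\left(-251 \right)} + u{\left(170,-11 \right)}\right)\right) + I = \left(-97339 + \left(-79866 - 58720\right) \left(4 \left(-251\right) + 170\right)\right) + 48149 = \left(-97339 - 138586 \left(-1004 + 170\right)\right) + 48149 = \left(-97339 - -115580724\right) + 48149 = \left(-97339 + 115580724\right) + 48149 = 115483385 + 48149 = 115531534$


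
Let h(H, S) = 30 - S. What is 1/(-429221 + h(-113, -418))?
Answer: -1/428773 ≈ -2.3322e-6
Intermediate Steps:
1/(-429221 + h(-113, -418)) = 1/(-429221 + (30 - 1*(-418))) = 1/(-429221 + (30 + 418)) = 1/(-429221 + 448) = 1/(-428773) = -1/428773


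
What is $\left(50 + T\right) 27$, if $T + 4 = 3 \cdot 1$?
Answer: $1323$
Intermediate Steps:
$T = -1$ ($T = -4 + 3 \cdot 1 = -4 + 3 = -1$)
$\left(50 + T\right) 27 = \left(50 - 1\right) 27 = 49 \cdot 27 = 1323$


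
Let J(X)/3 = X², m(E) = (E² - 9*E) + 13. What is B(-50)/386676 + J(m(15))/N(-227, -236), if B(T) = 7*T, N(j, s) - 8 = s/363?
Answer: 48558093653/11213604 ≈ 4330.3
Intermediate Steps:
m(E) = 13 + E² - 9*E
N(j, s) = 8 + s/363
J(X) = 3*X²
B(-50)/386676 + J(m(15))/N(-227, -236) = (7*(-50))/386676 + (3*(13 + 15² - 9*15)²)/(8 + (1/363)*(-236)) = -350*1/386676 + (3*(13 + 225 - 135)²)/(8 - 236/363) = -175/193338 + (3*103²)/(2668/363) = -175/193338 + (3*10609)*(363/2668) = -175/193338 + 31827*(363/2668) = -175/193338 + 11553201/2668 = 48558093653/11213604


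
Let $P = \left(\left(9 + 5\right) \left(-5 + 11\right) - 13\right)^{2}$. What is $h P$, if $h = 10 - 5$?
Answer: $25205$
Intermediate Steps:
$h = 5$ ($h = 10 - 5 = 5$)
$P = 5041$ ($P = \left(14 \cdot 6 - 13\right)^{2} = \left(84 - 13\right)^{2} = 71^{2} = 5041$)
$h P = 5 \cdot 5041 = 25205$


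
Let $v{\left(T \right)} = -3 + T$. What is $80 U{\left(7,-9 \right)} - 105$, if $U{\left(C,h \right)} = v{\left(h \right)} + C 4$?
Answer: $1175$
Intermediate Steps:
$U{\left(C,h \right)} = -3 + h + 4 C$ ($U{\left(C,h \right)} = \left(-3 + h\right) + C 4 = \left(-3 + h\right) + 4 C = -3 + h + 4 C$)
$80 U{\left(7,-9 \right)} - 105 = 80 \left(-3 - 9 + 4 \cdot 7\right) - 105 = 80 \left(-3 - 9 + 28\right) - 105 = 80 \cdot 16 - 105 = 1280 - 105 = 1175$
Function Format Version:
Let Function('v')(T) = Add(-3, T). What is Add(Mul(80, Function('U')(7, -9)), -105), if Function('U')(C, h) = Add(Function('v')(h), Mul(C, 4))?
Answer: 1175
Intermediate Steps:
Function('U')(C, h) = Add(-3, h, Mul(4, C)) (Function('U')(C, h) = Add(Add(-3, h), Mul(C, 4)) = Add(Add(-3, h), Mul(4, C)) = Add(-3, h, Mul(4, C)))
Add(Mul(80, Function('U')(7, -9)), -105) = Add(Mul(80, Add(-3, -9, Mul(4, 7))), -105) = Add(Mul(80, Add(-3, -9, 28)), -105) = Add(Mul(80, 16), -105) = Add(1280, -105) = 1175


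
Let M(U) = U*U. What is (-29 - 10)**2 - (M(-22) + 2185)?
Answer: -1148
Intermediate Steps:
M(U) = U**2
(-29 - 10)**2 - (M(-22) + 2185) = (-29 - 10)**2 - ((-22)**2 + 2185) = (-39)**2 - (484 + 2185) = 1521 - 1*2669 = 1521 - 2669 = -1148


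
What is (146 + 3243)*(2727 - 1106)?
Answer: 5493569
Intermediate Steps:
(146 + 3243)*(2727 - 1106) = 3389*1621 = 5493569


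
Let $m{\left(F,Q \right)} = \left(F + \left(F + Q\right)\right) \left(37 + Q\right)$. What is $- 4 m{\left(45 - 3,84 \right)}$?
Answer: $-81312$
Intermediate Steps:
$m{\left(F,Q \right)} = \left(37 + Q\right) \left(Q + 2 F\right)$ ($m{\left(F,Q \right)} = \left(Q + 2 F\right) \left(37 + Q\right) = \left(37 + Q\right) \left(Q + 2 F\right)$)
$- 4 m{\left(45 - 3,84 \right)} = - 4 \left(84^{2} + 37 \cdot 84 + 74 \left(45 - 3\right) + 2 \left(45 - 3\right) 84\right) = - 4 \left(7056 + 3108 + 74 \cdot 42 + 2 \cdot 42 \cdot 84\right) = - 4 \left(7056 + 3108 + 3108 + 7056\right) = \left(-4\right) 20328 = -81312$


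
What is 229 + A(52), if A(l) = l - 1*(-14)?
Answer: 295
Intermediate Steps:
A(l) = 14 + l (A(l) = l + 14 = 14 + l)
229 + A(52) = 229 + (14 + 52) = 229 + 66 = 295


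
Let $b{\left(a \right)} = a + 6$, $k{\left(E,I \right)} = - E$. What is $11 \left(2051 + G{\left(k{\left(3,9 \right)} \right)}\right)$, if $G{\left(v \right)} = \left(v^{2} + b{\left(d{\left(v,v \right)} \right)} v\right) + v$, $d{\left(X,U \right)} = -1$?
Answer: $22462$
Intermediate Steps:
$b{\left(a \right)} = 6 + a$
$G{\left(v \right)} = v^{2} + 6 v$ ($G{\left(v \right)} = \left(v^{2} + \left(6 - 1\right) v\right) + v = \left(v^{2} + 5 v\right) + v = v^{2} + 6 v$)
$11 \left(2051 + G{\left(k{\left(3,9 \right)} \right)}\right) = 11 \left(2051 + \left(-1\right) 3 \left(6 - 3\right)\right) = 11 \left(2051 - 3 \left(6 - 3\right)\right) = 11 \left(2051 - 9\right) = 11 \cdot 2042 = 22462$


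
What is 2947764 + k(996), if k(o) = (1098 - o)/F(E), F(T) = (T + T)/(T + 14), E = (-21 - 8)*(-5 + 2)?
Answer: 85486873/29 ≈ 2.9478e+6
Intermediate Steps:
E = 87 (E = -29*(-3) = 87)
F(T) = 2*T/(14 + T) (F(T) = (2*T)/(14 + T) = 2*T/(14 + T))
k(o) = 18483/29 - 101*o/174 (k(o) = (1098 - o)/((2*87/(14 + 87))) = (1098 - o)/((2*87/101)) = (1098 - o)/((2*87*(1/101))) = (1098 - o)/(174/101) = (1098 - o)*(101/174) = 18483/29 - 101*o/174)
2947764 + k(996) = 2947764 + (18483/29 - 101/174*996) = 2947764 + (18483/29 - 16766/29) = 2947764 + 1717/29 = 85486873/29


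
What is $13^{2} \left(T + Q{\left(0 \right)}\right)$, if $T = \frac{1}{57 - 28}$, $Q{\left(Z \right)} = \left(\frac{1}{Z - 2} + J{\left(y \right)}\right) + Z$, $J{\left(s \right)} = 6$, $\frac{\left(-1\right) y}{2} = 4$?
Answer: $\frac{54249}{58} \approx 935.33$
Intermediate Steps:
$y = -8$ ($y = \left(-2\right) 4 = -8$)
$Q{\left(Z \right)} = 6 + Z + \frac{1}{-2 + Z}$ ($Q{\left(Z \right)} = \left(\frac{1}{Z - 2} + 6\right) + Z = \left(\frac{1}{-2 + Z} + 6\right) + Z = \left(6 + \frac{1}{-2 + Z}\right) + Z = 6 + Z + \frac{1}{-2 + Z}$)
$T = \frac{1}{29} \approx 0.034483$
$13^{2} \left(T + Q{\left(0 \right)}\right) = 13^{2} \left(\frac{1}{29} + \frac{-11 + 0^{2} + 4 \cdot 0}{-2 + 0}\right) = 169 \left(\frac{1}{29} + \frac{-11 + 0 + 0}{-2}\right) = 169 \left(\frac{1}{29} - - \frac{11}{2}\right) = 169 \left(\frac{1}{29} + \frac{11}{2}\right) = 169 \cdot \frac{321}{58} = \frac{54249}{58}$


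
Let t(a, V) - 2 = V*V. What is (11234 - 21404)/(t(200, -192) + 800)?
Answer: -5085/18833 ≈ -0.27000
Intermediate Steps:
t(a, V) = 2 + V**2 (t(a, V) = 2 + V*V = 2 + V**2)
(11234 - 21404)/(t(200, -192) + 800) = (11234 - 21404)/((2 + (-192)**2) + 800) = -10170/((2 + 36864) + 800) = -10170/(36866 + 800) = -10170/37666 = -10170*1/37666 = -5085/18833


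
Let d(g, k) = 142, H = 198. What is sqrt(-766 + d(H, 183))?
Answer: 4*I*sqrt(39) ≈ 24.98*I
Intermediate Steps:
sqrt(-766 + d(H, 183)) = sqrt(-766 + 142) = sqrt(-624) = 4*I*sqrt(39)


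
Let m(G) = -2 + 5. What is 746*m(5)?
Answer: 2238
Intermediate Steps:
m(G) = 3
746*m(5) = 746*3 = 2238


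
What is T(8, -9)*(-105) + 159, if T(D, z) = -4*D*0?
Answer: 159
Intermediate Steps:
T(D, z) = 0
T(8, -9)*(-105) + 159 = 0*(-105) + 159 = 0 + 159 = 159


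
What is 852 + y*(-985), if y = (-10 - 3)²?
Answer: -165613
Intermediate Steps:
y = 169 (y = (-13)² = 169)
852 + y*(-985) = 852 + 169*(-985) = 852 - 166465 = -165613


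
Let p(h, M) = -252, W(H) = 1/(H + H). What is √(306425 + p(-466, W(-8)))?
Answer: √306173 ≈ 553.33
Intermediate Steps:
W(H) = 1/(2*H)
√(306425 + p(-466, W(-8))) = √(306425 - 252) = √306173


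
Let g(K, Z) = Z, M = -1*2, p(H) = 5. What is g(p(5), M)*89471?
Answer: -178942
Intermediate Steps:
M = -2
g(p(5), M)*89471 = -2*89471 = -178942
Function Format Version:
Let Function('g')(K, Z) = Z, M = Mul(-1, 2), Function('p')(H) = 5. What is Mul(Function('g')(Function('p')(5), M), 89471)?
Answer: -178942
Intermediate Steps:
M = -2
Mul(Function('g')(Function('p')(5), M), 89471) = Mul(-2, 89471) = -178942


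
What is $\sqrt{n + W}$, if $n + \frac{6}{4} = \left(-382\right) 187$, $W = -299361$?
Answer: $\frac{i \sqrt{1483186}}{2} \approx 608.93 i$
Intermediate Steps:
$n = - \frac{142871}{2}$ ($n = - \frac{3}{2} - 71434 = - \frac{142871}{2} \approx -71436.0$)
$\sqrt{n + W} = \sqrt{- \frac{142871}{2} - 299361} = \sqrt{- \frac{741593}{2}} = \frac{i \sqrt{1483186}}{2}$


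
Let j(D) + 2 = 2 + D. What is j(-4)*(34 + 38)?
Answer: -288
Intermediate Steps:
j(D) = D (j(D) = -2 + (2 + D) = D)
j(-4)*(34 + 38) = -4*(34 + 38) = -4*72 = -288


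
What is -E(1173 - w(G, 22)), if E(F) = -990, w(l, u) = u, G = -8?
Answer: 990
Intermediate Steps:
-E(1173 - w(G, 22)) = -1*(-990) = 990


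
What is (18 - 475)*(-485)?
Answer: 221645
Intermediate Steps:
(18 - 475)*(-485) = -457*(-485) = 221645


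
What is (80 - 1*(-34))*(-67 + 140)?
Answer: 8322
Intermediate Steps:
(80 - 1*(-34))*(-67 + 140) = (80 + 34)*73 = 114*73 = 8322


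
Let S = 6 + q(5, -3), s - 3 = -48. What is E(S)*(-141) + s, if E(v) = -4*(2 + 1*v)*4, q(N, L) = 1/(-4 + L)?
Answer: 123765/7 ≈ 17681.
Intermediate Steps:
s = -45 (s = 3 - 48 = -45)
S = 41/7 (S = 6 + 1/(-4 - 3) = 6 + 1/(-7) = 6 - 1/7 = 41/7 ≈ 5.8571)
E(v) = -32 - 16*v (E(v) = -4*(2 + v)*4 = (-8 - 4*v)*4 = -32 - 16*v)
E(S)*(-141) + s = (-32 - 16*41/7)*(-141) - 45 = (-32 - 656/7)*(-141) - 45 = -880/7*(-141) - 45 = 124080/7 - 45 = 123765/7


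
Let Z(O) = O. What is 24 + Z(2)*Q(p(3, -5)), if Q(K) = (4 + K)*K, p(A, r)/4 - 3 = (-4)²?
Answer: 12184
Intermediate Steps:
p(A, r) = 76 (p(A, r) = 12 + 4*(-4)² = 12 + 4*16 = 12 + 64 = 76)
Q(K) = K*(4 + K)
24 + Z(2)*Q(p(3, -5)) = 24 + 2*(76*(4 + 76)) = 24 + 2*(76*80) = 24 + 2*6080 = 24 + 12160 = 12184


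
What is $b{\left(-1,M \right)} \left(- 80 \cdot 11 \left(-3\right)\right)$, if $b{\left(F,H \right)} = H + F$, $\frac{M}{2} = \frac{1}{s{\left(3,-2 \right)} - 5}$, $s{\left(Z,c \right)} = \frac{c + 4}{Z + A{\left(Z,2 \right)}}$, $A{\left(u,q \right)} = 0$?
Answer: $- \frac{50160}{13} \approx -3858.5$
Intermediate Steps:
$s{\left(Z,c \right)} = \frac{4 + c}{Z}$ ($s{\left(Z,c \right)} = \frac{c + 4}{Z + 0} = \frac{4 + c}{Z}$)
$M = - \frac{6}{13}$ ($M = \frac{2}{\frac{4 - 2}{3} - 5} = \frac{2}{\frac{1}{3} \cdot 2 - 5} = \frac{2}{\frac{2}{3} - 5} = \frac{2}{- \frac{13}{3}} = 2 \left(- \frac{3}{13}\right) = - \frac{6}{13} \approx -0.46154$)
$b{\left(F,H \right)} = F + H$
$b{\left(-1,M \right)} \left(- 80 \cdot 11 \left(-3\right)\right) = \left(-1 - \frac{6}{13}\right) \left(- 80 \cdot 11 \left(-3\right)\right) = - \frac{19 \left(\left(-80\right) \left(-33\right)\right)}{13} = \left(- \frac{19}{13}\right) 2640 = - \frac{50160}{13}$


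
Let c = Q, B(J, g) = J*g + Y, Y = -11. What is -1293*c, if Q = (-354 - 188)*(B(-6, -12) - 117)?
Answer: -39245136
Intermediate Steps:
B(J, g) = -11 + J*g (B(J, g) = J*g - 11 = -11 + J*g)
Q = 30352 (Q = (-354 - 188)*((-11 - 6*(-12)) - 117) = -542*((-11 + 72) - 117) = -542*(61 - 117) = -542*(-56) = 30352)
c = 30352
-1293*c = -1293*30352 = -39245136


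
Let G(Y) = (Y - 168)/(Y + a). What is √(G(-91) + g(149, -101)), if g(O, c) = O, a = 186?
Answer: 6*√36670/95 ≈ 12.094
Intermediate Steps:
G(Y) = (-168 + Y)/(186 + Y) (G(Y) = (Y - 168)/(Y + 186) = (-168 + Y)/(186 + Y))
√(G(-91) + g(149, -101)) = √((-168 - 91)/(186 - 91) + 149) = √(-259/95 + 149) = √(13896/95) = 6*√36670/95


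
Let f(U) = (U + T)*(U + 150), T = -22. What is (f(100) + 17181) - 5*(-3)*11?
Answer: 36846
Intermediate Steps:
f(U) = (-22 + U)*(150 + U) (f(U) = (U - 22)*(U + 150) = (-22 + U)*(150 + U))
(f(100) + 17181) - 5*(-3)*11 = ((-3300 + 100² + 128*100) + 17181) - 5*(-3)*11 = ((-3300 + 10000 + 12800) + 17181) + 15*11 = (19500 + 17181) + 165 = 36681 + 165 = 36846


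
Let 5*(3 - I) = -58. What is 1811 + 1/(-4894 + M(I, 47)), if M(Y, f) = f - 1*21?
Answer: 8815947/4868 ≈ 1811.0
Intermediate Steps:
I = 73/5 (I = 3 - ⅕*(-58) = 3 + 58/5 = 73/5 ≈ 14.600)
M(Y, f) = -21 + f (M(Y, f) = f - 21 = -21 + f)
1811 + 1/(-4894 + M(I, 47)) = 1811 + 1/(-4894 + (-21 + 47)) = 1811 + 1/(-4894 + 26) = 1811 + 1/(-4868) = 1811 - 1/4868 = 8815947/4868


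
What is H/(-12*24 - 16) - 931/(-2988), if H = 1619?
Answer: -1138637/227088 ≈ -5.0141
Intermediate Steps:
H/(-12*24 - 16) - 931/(-2988) = 1619/(-12*24 - 16) - 931/(-2988) = 1619/(-288 - 16) - 931*(-1/2988) = 1619/(-304) + 931/2988 = 1619*(-1/304) + 931/2988 = -1619/304 + 931/2988 = -1138637/227088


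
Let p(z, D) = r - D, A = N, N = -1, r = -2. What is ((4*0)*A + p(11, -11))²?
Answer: 81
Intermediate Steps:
A = -1
p(z, D) = -2 - D
((4*0)*A + p(11, -11))² = ((4*0)*(-1) + (-2 - 1*(-11)))² = (0*(-1) + (-2 + 11))² = (0 + 9)² = 9² = 81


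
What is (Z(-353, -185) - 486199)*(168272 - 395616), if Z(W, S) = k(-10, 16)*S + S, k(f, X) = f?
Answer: 110155897696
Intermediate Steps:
Z(W, S) = -9*S (Z(W, S) = -10*S + S = -9*S)
(Z(-353, -185) - 486199)*(168272 - 395616) = (-9*(-185) - 486199)*(168272 - 395616) = (1665 - 486199)*(-227344) = -484534*(-227344) = 110155897696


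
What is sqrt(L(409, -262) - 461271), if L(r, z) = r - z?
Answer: 70*I*sqrt(94) ≈ 678.67*I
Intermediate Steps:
sqrt(L(409, -262) - 461271) = sqrt((409 - 1*(-262)) - 461271) = sqrt((409 + 262) - 461271) = sqrt(671 - 461271) = sqrt(-460600) = 70*I*sqrt(94)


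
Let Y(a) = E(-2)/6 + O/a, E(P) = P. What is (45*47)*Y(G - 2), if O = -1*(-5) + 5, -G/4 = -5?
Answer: 470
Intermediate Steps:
G = 20 (G = -4*(-5) = 20)
O = 10 (O = 5 + 5 = 10)
Y(a) = -⅓ + 10/a (Y(a) = -2/6 + 10/a = -2*⅙ + 10/a = -⅓ + 10/a)
(45*47)*Y(G - 2) = (45*47)*((30 - (20 - 2))/(3*(20 - 2))) = 2115*((⅓)*(30 - 1*18)/18) = 2115*((⅓)*(1/18)*(30 - 18)) = 2115*((⅓)*(1/18)*12) = 2115*(2/9) = 470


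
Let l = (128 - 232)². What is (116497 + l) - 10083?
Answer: 117230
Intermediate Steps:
l = 10816 (l = (-104)² = 10816)
(116497 + l) - 10083 = (116497 + 10816) - 10083 = 127313 - 10083 = 117230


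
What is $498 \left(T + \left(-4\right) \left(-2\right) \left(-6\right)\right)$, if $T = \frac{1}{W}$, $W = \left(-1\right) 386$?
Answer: $- \frac{4613721}{193} \approx -23905.0$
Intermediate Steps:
$W = -386$
$T = - \frac{1}{386}$ ($T = \frac{1}{-386} = - \frac{1}{386} \approx -0.0025907$)
$498 \left(T + \left(-4\right) \left(-2\right) \left(-6\right)\right) = 498 \left(- \frac{1}{386} + \left(-4\right) \left(-2\right) \left(-6\right)\right) = 498 \left(- \frac{1}{386} + 8 \left(-6\right)\right) = 498 \left(- \frac{1}{386} - 48\right) = 498 \left(- \frac{18529}{386}\right) = - \frac{4613721}{193}$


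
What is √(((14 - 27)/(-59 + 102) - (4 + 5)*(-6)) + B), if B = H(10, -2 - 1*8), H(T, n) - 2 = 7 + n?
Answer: √97438/43 ≈ 7.2593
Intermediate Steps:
H(T, n) = 9 + n (H(T, n) = 2 + (7 + n) = 9 + n)
B = -1 (B = 9 + (-2 - 1*8) = 9 + (-2 - 8) = 9 - 10 = -1)
√(((14 - 27)/(-59 + 102) - (4 + 5)*(-6)) + B) = √(((14 - 27)/(-59 + 102) - (4 + 5)*(-6)) - 1) = √((-13/43 - 9*(-6)) - 1) = √((-13*1/43 - 1*(-54)) - 1) = √((-13/43 + 54) - 1) = √(2309/43 - 1) = √(2266/43) = √97438/43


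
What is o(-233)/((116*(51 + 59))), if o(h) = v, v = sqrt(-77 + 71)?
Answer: I*sqrt(6)/12760 ≈ 0.00019197*I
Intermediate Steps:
v = I*sqrt(6) (v = sqrt(-6) = I*sqrt(6) ≈ 2.4495*I)
o(h) = I*sqrt(6)
o(-233)/((116*(51 + 59))) = (I*sqrt(6))/((116*(51 + 59))) = (I*sqrt(6))/((116*110)) = (I*sqrt(6))/12760 = (I*sqrt(6))*(1/12760) = I*sqrt(6)/12760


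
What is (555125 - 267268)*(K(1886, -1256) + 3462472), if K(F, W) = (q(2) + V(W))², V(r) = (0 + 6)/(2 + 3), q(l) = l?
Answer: 24917493753992/25 ≈ 9.9670e+11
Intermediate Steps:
V(r) = 6/5
K(F, W) = 256/25 (K(F, W) = (2 + 6/5)² = (16/5)² = 256/25)
(555125 - 267268)*(K(1886, -1256) + 3462472) = (555125 - 267268)*(256/25 + 3462472) = 287857*(86562056/25) = 24917493753992/25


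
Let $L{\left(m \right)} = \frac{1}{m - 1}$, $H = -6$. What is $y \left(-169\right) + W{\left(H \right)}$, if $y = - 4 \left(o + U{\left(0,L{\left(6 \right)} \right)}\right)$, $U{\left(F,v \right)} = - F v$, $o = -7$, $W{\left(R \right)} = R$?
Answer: $-4738$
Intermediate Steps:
$L{\left(m \right)} = \frac{1}{-1 + m}$
$U{\left(F,v \right)} = - F v$
$y = 28$ ($y = - 4 \left(-7 - \frac{0}{-1 + 6}\right) = - 4 \left(-7 - \frac{0}{5}\right) = - 4 \left(-7 - 0 \cdot \frac{1}{5}\right) = - 4 \left(-7 + 0\right) = \left(-4\right) \left(-7\right) = 28$)
$y \left(-169\right) + W{\left(H \right)} = 28 \left(-169\right) - 6 = -4732 - 6 = -4738$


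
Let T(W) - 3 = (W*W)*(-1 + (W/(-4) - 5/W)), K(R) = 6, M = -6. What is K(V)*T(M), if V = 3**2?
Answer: 306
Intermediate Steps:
V = 9
T(W) = 3 + W**2*(-1 - 5/W - W/4) (T(W) = 3 + (W*W)*(-1 + (W/(-4) - 5/W)) = 3 + W**2*(-1 + (W*(-1/4) - 5/W)) = 3 + W**2*(-1 + (-W/4 - 5/W)) = 3 + W**2*(-1 + (-5/W - W/4)) = 3 + W**2*(-1 - 5/W - W/4))
K(V)*T(M) = 6*(3 - 1*(-6)**2 - 5*(-6) - 1/4*(-6)**3) = 6*(3 - 1*36 + 30 - 1/4*(-216)) = 6*(3 - 36 + 30 + 54) = 6*51 = 306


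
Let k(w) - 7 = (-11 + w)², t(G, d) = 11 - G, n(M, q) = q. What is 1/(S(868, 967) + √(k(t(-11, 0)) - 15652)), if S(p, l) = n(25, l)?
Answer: 967/950613 - 2*I*√3881/950613 ≈ 0.0010172 - 0.00013107*I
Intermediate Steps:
S(p, l) = l
k(w) = 7 + (-11 + w)²
1/(S(868, 967) + √(k(t(-11, 0)) - 15652)) = 1/(967 + √((7 + (-11 + (11 - 1*(-11)))²) - 15652)) = 1/(967 + √((7 + (-11 + (11 + 11))²) - 15652)) = 1/(967 + √((7 + (-11 + 22)²) - 15652)) = 1/(967 + √((7 + 11²) - 15652)) = 1/(967 + √((7 + 121) - 15652)) = 1/(967 + √(128 - 15652)) = 1/(967 + √(-15524)) = 1/(967 + 2*I*√3881)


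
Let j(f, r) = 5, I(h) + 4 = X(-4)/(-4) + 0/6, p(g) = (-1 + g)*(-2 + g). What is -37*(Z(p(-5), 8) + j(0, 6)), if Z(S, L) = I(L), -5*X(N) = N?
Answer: -148/5 ≈ -29.600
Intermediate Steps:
X(N) = -N/5
I(h) = -21/5 (I(h) = -4 + (-⅕*(-4)/(-4) + 0/6) = -4 + ((⅘)*(-¼) + 0*(⅙)) = -4 + (-⅕ + 0) = -4 - ⅕ = -21/5)
Z(S, L) = -21/5
-37*(Z(p(-5), 8) + j(0, 6)) = -37*(-21/5 + 5) = -37*⅘ = -148/5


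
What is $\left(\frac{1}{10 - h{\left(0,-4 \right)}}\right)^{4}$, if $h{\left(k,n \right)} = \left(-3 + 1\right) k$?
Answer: $\frac{1}{10000} \approx 0.0001$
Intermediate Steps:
$h{\left(k,n \right)} = - 2 k$
$\left(\frac{1}{10 - h{\left(0,-4 \right)}}\right)^{4} = \left(\frac{1}{10 - \left(-2\right) 0}\right)^{4} = \left(\frac{1}{10 - 0}\right)^{4} = \left(\frac{1}{10 + 0}\right)^{4} = \left(\frac{1}{10}\right)^{4} = \frac{1}{10000}$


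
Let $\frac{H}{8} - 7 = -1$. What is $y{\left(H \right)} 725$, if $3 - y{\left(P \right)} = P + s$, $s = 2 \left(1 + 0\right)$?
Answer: $-34075$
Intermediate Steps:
$H = 48$ ($H = 56 + 8 \left(-1\right) = 56 - 8 = 48$)
$s = 2$ ($s = 2 \cdot 1 = 2$)
$y{\left(P \right)} = 1 - P$ ($y{\left(P \right)} = 3 - \left(P + 2\right) = 3 - \left(2 + P\right) = 1 - P$)
$y{\left(H \right)} 725 = \left(1 - 48\right) 725 = \left(-47\right) 725 = -34075$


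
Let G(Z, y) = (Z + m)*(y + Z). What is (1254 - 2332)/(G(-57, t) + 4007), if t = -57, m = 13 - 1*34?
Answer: -1078/12899 ≈ -0.083572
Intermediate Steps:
m = -21 (m = 13 - 34 = -21)
G(Z, y) = (-21 + Z)*(Z + y) (G(Z, y) = (Z - 21)*(y + Z) = (-21 + Z)*(Z + y))
(1254 - 2332)/(G(-57, t) + 4007) = (1254 - 2332)/(((-57)² - 21*(-57) - 21*(-57) - 57*(-57)) + 4007) = -1078/((3249 + 1197 + 1197 + 3249) + 4007) = -1078/(8892 + 4007) = -1078/12899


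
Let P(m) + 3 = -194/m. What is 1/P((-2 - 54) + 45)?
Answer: 11/161 ≈ 0.068323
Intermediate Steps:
P(m) = -3 - 194/m
1/P((-2 - 54) + 45) = 1/(-3 - 194/((-2 - 54) + 45)) = 1/(-3 - 194/(-56 + 45)) = 1/(-3 - 194/(-11)) = 1/(-3 - 194*(-1/11)) = 1/(-3 + 194/11) = 1/(161/11) = 11/161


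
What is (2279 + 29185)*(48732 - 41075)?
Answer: 240919848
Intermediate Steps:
(2279 + 29185)*(48732 - 41075) = 31464*7657 = 240919848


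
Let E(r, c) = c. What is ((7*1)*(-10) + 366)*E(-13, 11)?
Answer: 3256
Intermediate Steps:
((7*1)*(-10) + 366)*E(-13, 11) = ((7*1)*(-10) + 366)*11 = (7*(-10) + 366)*11 = (-70 + 366)*11 = 296*11 = 3256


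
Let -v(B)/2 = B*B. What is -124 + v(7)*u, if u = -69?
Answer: 6638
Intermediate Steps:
v(B) = -2*B² (v(B) = -2*B*B = -2*B²)
-124 + v(7)*u = -124 - 2*7²*(-69) = -124 - 2*49*(-69) = -124 - 98*(-69) = -124 + 6762 = 6638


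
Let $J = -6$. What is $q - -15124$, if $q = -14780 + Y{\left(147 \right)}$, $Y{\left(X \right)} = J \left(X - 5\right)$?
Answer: $-508$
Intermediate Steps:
$Y{\left(X \right)} = 30 - 6 X$ ($Y{\left(X \right)} = - 6 \left(X - 5\right) = - 6 \left(-5 + X\right) = 30 - 6 X$)
$q = -15632$ ($q = -14780 + \left(30 - 882\right) = -14780 - 852 = -15632$)
$q - -15124 = -15632 - -15124 = -15632 + 15124 = -508$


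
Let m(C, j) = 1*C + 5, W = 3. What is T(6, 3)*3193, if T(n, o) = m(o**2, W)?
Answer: 44702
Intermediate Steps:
m(C, j) = 5 + C (m(C, j) = C + 5 = 5 + C)
T(n, o) = 5 + o**2
T(6, 3)*3193 = (5 + 3**2)*3193 = (5 + 9)*3193 = 14*3193 = 44702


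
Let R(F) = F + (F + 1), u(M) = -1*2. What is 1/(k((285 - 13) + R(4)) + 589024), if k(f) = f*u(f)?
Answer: 1/588462 ≈ 1.6993e-6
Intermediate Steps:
u(M) = -2
R(F) = 1 + 2*F (R(F) = F + (1 + F) = 1 + 2*F)
k(f) = -2*f (k(f) = f*(-2) = -2*f)
1/(k((285 - 13) + R(4)) + 589024) = 1/(-2*((285 - 13) + (1 + 2*4)) + 589024) = 1/(-2*(272 + (1 + 8)) + 589024) = 1/(-2*(272 + 9) + 589024) = 1/(-2*281 + 589024) = 1/(-562 + 589024) = 1/588462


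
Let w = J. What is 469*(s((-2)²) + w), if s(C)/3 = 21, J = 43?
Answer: 49714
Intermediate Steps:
s(C) = 63 (s(C) = 3*21 = 63)
w = 43
469*(s((-2)²) + w) = 469*(63 + 43) = 469*106 = 49714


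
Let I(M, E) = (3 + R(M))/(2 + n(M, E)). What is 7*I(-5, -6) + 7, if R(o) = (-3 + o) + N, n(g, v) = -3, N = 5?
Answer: 7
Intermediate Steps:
R(o) = 2 + o (R(o) = (-3 + o) + 5 = 2 + o)
I(M, E) = -5 - M (I(M, E) = (3 + (2 + M))/(2 - 3) = (5 + M)/(-1) = (5 + M)*(-1) = -5 - M)
7*I(-5, -6) + 7 = 7*(-5 - 1*(-5)) + 7 = 7*(-5 + 5) + 7 = 7*0 + 7 = 0 + 7 = 7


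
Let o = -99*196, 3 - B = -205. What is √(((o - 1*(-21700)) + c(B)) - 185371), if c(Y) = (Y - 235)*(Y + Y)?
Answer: I*√194307 ≈ 440.8*I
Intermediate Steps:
B = 208 (B = 3 - 1*(-205) = 3 + 205 = 208)
c(Y) = 2*Y*(-235 + Y) (c(Y) = (-235 + Y)*(2*Y) = 2*Y*(-235 + Y))
o = -19404
√(((o - 1*(-21700)) + c(B)) - 185371) = √(((-19404 - 1*(-21700)) + 2*208*(-235 + 208)) - 185371) = √(((-19404 + 21700) + 2*208*(-27)) - 185371) = √((2296 - 11232) - 185371) = √(-8936 - 185371) = √(-194307) = I*√194307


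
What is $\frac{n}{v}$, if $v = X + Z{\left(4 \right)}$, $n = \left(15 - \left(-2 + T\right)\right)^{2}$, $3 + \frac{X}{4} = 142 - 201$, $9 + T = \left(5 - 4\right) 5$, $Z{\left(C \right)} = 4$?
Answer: $- \frac{441}{244} \approx -1.8074$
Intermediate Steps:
$T = -4$ ($T = -9 + \left(5 - 4\right) 5 = -9 + 1 \cdot 5 = -9 + 5 = -4$)
$X = -248$ ($X = -12 + 4 \left(142 - 201\right) = -12 + 4 \left(-59\right) = -12 - 236 = -248$)
$n = 441$ ($n = \left(15 + \left(2 - -4\right)\right)^{2} = \left(15 + \left(2 + 4\right)\right)^{2} = \left(15 + 6\right)^{2} = 21^{2} = 441$)
$v = -244$ ($v = -248 + 4 = -244$)
$\frac{n}{v} = \frac{441}{-244} = 441 \left(- \frac{1}{244}\right) = - \frac{441}{244}$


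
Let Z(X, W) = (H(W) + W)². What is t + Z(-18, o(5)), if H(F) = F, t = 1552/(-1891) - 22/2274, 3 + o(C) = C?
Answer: 32615647/2150067 ≈ 15.170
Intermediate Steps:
o(C) = -3 + C
t = -1785425/2150067 (t = 1552*(-1/1891) - 22*1/2274 = -1552/1891 - 11/1137 = -1785425/2150067 ≈ -0.83040)
Z(X, W) = 4*W² (Z(X, W) = (W + W)² = (2*W)² = 4*W²)
t + Z(-18, o(5)) = -1785425/2150067 + 4*(-3 + 5)² = -1785425/2150067 + 4*2² = -1785425/2150067 + 4*4 = -1785425/2150067 + 16 = 32615647/2150067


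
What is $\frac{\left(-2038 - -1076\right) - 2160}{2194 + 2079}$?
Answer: $- \frac{3122}{4273} \approx -0.73063$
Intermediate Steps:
$\frac{\left(-2038 - -1076\right) - 2160}{2194 + 2079} = \frac{\left(-2038 + 1076\right) - 2160}{4273} = \left(-962 - 2160\right) \frac{1}{4273} = \left(-3122\right) \frac{1}{4273} = - \frac{3122}{4273}$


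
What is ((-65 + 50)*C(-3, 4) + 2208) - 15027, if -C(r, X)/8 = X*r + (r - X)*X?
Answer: -17619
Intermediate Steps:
C(r, X) = -8*X*r - 8*X*(r - X) (C(r, X) = -8*(X*r + (r - X)*X) = -8*(X*r + X*(r - X)) = -8*X*r - 8*X*(r - X))
((-65 + 50)*C(-3, 4) + 2208) - 15027 = ((-65 + 50)*(8*4*(4 - 2*(-3))) + 2208) - 15027 = (-120*4*(4 + 6) + 2208) - 15027 = (-120*4*10 + 2208) - 15027 = (-15*320 + 2208) - 15027 = (-4800 + 2208) - 15027 = -2592 - 15027 = -17619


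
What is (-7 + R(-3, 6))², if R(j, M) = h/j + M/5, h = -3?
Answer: 576/25 ≈ 23.040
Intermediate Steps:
R(j, M) = -3/j + M/5
(-7 + R(-3, 6))² = (-7 + (-3/(-3) + (⅕)*6))² = (-7 + (-3*(-⅓) + 6/5))² = (-7 + (1 + 6/5))² = (-7 + 11/5)² = (-24/5)² = 576/25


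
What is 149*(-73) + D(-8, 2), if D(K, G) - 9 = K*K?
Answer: -10804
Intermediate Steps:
D(K, G) = 9 + K**2 (D(K, G) = 9 + K*K = 9 + K**2)
149*(-73) + D(-8, 2) = 149*(-73) + (9 + (-8)**2) = -10877 + (9 + 64) = -10877 + 73 = -10804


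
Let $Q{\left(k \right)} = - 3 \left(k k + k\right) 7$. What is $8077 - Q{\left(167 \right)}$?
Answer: $597253$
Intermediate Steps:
$Q{\left(k \right)} = - 21 k - 21 k^{2}$ ($Q{\left(k \right)} = - 3 \left(k^{2} + k\right) 7 = - 3 \left(k + k^{2}\right) 7 = \left(- 3 k - 3 k^{2}\right) 7 = - 21 k - 21 k^{2}$)
$8077 - Q{\left(167 \right)} = 8077 - \left(-21\right) 167 \left(1 + 167\right) = 8077 - \left(-21\right) 167 \cdot 168 = 8077 - -589176 = 8077 + 589176 = 597253$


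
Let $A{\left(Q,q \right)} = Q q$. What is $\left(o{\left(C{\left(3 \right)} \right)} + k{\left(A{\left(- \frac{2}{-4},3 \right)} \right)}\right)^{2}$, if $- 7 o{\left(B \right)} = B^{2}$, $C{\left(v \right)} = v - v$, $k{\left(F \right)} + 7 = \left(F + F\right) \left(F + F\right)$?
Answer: $4$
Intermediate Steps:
$k{\left(F \right)} = -7 + 4 F^{2}$ ($k{\left(F \right)} = -7 + \left(F + F\right) \left(F + F\right) = -7 + 2 F 2 F = -7 + 4 F^{2}$)
$C{\left(v \right)} = 0$
$o{\left(B \right)} = - \frac{B^{2}}{7}$
$\left(o{\left(C{\left(3 \right)} \right)} + k{\left(A{\left(- \frac{2}{-4},3 \right)} \right)}\right)^{2} = \left(- \frac{0^{2}}{7} - \left(7 - 4 \left(- \frac{2}{-4} \cdot 3\right)^{2}\right)\right)^{2} = \left(\left(- \frac{1}{7}\right) 0 - \left(7 - 4 \left(\left(-2\right) \left(- \frac{1}{4}\right) 3\right)^{2}\right)\right)^{2} = \left(0 - \left(7 - 4 \left(\frac{1}{2} \cdot 3\right)^{2}\right)\right)^{2} = \left(0 - \left(7 - 4 \left(\frac{3}{2}\right)^{2}\right)\right)^{2} = \left(0 + \left(-7 + 4 \cdot \frac{9}{4}\right)\right)^{2} = \left(0 + \left(-7 + 9\right)\right)^{2} = \left(0 + 2\right)^{2} = 2^{2} = 4$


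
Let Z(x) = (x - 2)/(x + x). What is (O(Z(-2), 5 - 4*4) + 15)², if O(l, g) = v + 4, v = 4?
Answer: 529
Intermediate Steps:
Z(x) = (-2 + x)/(2*x) (Z(x) = (-2 + x)/((2*x)) = (-2 + x)*(1/(2*x)) = (-2 + x)/(2*x))
O(l, g) = 8 (O(l, g) = 4 + 4 = 8)
(O(Z(-2), 5 - 4*4) + 15)² = (8 + 15)² = 23² = 529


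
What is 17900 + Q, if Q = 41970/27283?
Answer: 488407670/27283 ≈ 17902.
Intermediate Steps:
Q = 41970/27283 (Q = 41970*(1/27283) = 41970/27283 ≈ 1.5383)
17900 + Q = 17900 + 41970/27283 = 488407670/27283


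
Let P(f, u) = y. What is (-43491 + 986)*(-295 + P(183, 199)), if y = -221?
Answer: 21932580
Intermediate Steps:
P(f, u) = -221
(-43491 + 986)*(-295 + P(183, 199)) = (-43491 + 986)*(-295 - 221) = -42505*(-516) = 21932580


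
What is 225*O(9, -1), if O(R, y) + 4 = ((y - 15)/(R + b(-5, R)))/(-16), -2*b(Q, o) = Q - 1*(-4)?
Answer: -16650/19 ≈ -876.32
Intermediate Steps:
b(Q, o) = -2 - Q/2 (b(Q, o) = -(Q - 1*(-4))/2 = -(Q + 4)/2 = -(4 + Q)/2 = -2 - Q/2)
O(R, y) = -4 - (-15 + y)/(16*(½ + R)) (O(R, y) = -4 + ((y - 15)/(R + (-2 - ½*(-5))))/(-16) = -4 + ((-15 + y)/(R + (-2 + 5/2)))*(-1/16) = -4 + ((-15 + y)/(R + ½))*(-1/16) = -4 + ((-15 + y)/(½ + R))*(-1/16) = -4 - (-15 + y)/(16*(½ + R)))
225*O(9, -1) = 225*((-17 - 1*(-1) - 64*9)/(8*(1 + 2*9))) = 225*((-17 + 1 - 576)/(8*(1 + 18))) = 225*((⅛)*(-592)/19) = 225*((⅛)*(1/19)*(-592)) = 225*(-74/19) = -16650/19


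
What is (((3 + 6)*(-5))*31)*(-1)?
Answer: 1395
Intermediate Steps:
(((3 + 6)*(-5))*31)*(-1) = ((9*(-5))*31)*(-1) = -45*31*(-1) = -1395*(-1) = 1395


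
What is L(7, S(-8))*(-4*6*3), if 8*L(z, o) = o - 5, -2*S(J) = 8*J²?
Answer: 2349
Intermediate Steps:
S(J) = -4*J²
L(z, o) = -5/8 + o/8 (L(z, o) = (o - 5)/8 = (-5 + o)/8 = -5/8 + o/8)
L(7, S(-8))*(-4*6*3) = (-5/8 + (-4*(-8)²)/8)*(-4*6*3) = (-5/8 + (-4*64)/8)*(-24*3) = (-5/8 + (⅛)*(-256))*(-72) = (-5/8 - 32)*(-72) = -261/8*(-72) = 2349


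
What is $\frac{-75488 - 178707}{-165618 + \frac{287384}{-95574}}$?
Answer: $\frac{12147216465}{7914531058} \approx 1.5348$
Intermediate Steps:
$\frac{-75488 - 178707}{-165618 + \frac{287384}{-95574}} = - \frac{254195}{-165618 + 287384 \left(- \frac{1}{95574}\right)} = - \frac{254195}{-165618 - \frac{143692}{47787}} = - \frac{254195}{- \frac{7914531058}{47787}} = \left(-254195\right) \left(- \frac{47787}{7914531058}\right) = \frac{12147216465}{7914531058}$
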